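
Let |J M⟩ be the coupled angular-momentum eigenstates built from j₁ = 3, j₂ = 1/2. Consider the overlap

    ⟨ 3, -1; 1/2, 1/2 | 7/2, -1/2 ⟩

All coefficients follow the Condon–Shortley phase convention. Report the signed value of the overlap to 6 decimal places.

+√(3/7) = +0.654654

j₁+j₂−J=0  J+j₁−j₂=6  J−j₁+j₂=1  j₁+j₂+J+1=8
(j₁±m₁, j₂±m₂, J±M) = (2,4,1,0,3,4)
P² = 6912/7
sum k=0..0:
  [0] +1/48 = 1/48
S = 1/48
C² = P²·S² = 3/7 ; C = +0.654654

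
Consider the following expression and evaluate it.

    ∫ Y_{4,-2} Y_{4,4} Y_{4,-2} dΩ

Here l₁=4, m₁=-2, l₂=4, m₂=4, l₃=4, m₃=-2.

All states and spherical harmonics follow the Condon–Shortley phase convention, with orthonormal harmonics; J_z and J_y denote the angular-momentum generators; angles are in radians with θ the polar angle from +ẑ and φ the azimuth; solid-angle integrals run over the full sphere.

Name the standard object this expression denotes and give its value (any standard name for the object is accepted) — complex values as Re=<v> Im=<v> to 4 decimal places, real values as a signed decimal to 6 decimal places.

Gaunt coefficient, +0.190983

This is a Gaunt coefficient — the integral of a triple product of spherical harmonics over the sphere.
m-sum 0 ✓  L=12 even ✓  0≤4≤8 ✓
Π(2lᵢ+1) = 9×9×9 = 729
triangle coeff Δ(4,4,4) = 1/450450
Σ_t [0,4]: t=0:+1/13824 t=1:−1/216 t=2:+1/64 t=3:−1/216 t=4:+1/13824 = 5/768
(3j)²=18/1001 [(4 4 4; 0 0 0)], sign=+1
Σ_t [4,4]: t=4:+1/2304 = 1/2304
(3j)²=5/143 [(4 4 4; -2 4 -2)], sign=+1
⇒ 4πI² = 65610/143143
I = (+1)√(65610/143143/(4π)) = 0.19098314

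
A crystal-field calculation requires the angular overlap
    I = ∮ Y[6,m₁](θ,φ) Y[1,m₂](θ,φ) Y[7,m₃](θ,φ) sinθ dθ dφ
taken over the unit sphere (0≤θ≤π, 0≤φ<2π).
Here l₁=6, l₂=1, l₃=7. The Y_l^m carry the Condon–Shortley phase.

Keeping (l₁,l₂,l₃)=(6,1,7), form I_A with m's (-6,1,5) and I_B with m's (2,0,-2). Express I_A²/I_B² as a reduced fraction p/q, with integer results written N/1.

Shared (l₁,l₂,l₃)=(6,1,7): N and (l;000)² cancel in I_A²/I_B².
A: Δ = 0!·12!·2!/15! = 1/1365; Racah Σ t=0..0: t=0:+1/958003200 = 1/958003200; ⇒ 3j(6 1 7; -6 1 5)² = 1/1365, sgn +1
B: Δ = 0!·12!·2!/15! = 1/1365; Racah Σ t=0..0: t=0:+1/967680 = 1/967680; ⇒ 3j(6 1 7; 2 0 -2)² = 3/91, sgn -1
I_A²/I_B² = (1/1365)/(3/91) = 1/45

1/45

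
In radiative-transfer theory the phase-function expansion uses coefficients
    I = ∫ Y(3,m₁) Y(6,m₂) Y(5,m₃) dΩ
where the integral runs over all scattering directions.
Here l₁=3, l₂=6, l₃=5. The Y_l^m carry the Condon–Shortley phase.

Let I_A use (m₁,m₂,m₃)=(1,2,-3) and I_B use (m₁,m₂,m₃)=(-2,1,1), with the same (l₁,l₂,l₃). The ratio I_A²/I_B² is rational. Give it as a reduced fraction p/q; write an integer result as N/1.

7/6

Same 3,6,5: normalisation and zero-m 3j drop out of the ratio.
A: Δ: 4! 2! 8! / 15! → 1/675675; sum: t=0:+1/1935360 t=1:−1/30240 t=2:+1/11520 = 1/18432; 3j²(3 6 5; 1 2 -3) = Δ·Π!·Σ² = 7/429  (sign +1)
B: Δ: 4! 2! 8! / 15! → 1/675675; sum: t=3:−1/6912 t=4:+1/17280 = -1/11520; 3j²(3 6 5; -2 1 1) = Δ·Π!·Σ² = 2/143  (sign -1)
I_A²/I_B² = (7/429)/(2/143) = 7/6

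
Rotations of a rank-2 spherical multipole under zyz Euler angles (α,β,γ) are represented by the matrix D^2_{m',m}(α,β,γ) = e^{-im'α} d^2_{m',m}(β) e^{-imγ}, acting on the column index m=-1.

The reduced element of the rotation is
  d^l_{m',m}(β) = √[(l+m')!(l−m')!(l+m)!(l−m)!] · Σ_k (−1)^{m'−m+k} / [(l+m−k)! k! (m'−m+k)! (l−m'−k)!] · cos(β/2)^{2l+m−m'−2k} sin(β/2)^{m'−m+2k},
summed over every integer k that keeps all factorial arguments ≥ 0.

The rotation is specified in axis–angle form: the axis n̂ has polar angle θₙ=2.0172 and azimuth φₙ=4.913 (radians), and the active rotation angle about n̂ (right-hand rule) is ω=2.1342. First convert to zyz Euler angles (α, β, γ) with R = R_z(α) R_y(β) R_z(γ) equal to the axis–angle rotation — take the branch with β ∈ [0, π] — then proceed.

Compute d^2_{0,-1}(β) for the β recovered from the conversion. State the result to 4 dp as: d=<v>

Axis–angle → zyz. n̂ = (sinθₙcosφₙ, sinθₙsinφₙ, cosθₙ) = (+0.179741, -0.883916, -0.431724), ω = 2.1342.
R = I cosω + sinω [n̂]ₓ + (1−cosω) n̂n̂ᵀ gives
  R = [-0.484506, +0.121272, -0.866341; -0.608724, +0.664511, +0.433452; +0.628258, +0.737373, -0.248138]
β = atan2(√(R₁₃²+R₂₃²), R₃₃) = 1.821554; α = atan2(R₂₃, R₁₃) mod 2π = 2.677685; γ = atan2(R₃₂, −R₃₁) mod 2π = 2.276463
d^2_{0,-1}(β=1.8216) via the finite sum:
With c≡cos(β/2)=0.613132 and s≡sin(β/2)=0.789980, N=[2·2·1·6]^{1/2}=4.898979
The bounds max(0,m−m')=0 and min(l+m,l−m')=1 give 2 terms
  k=0: (−1)^1·4.8990/(2)·0.6131^3·0.7900^1 = -0.446020
  k=1: (−1)^2·4.8990/(2)·0.6131^1·0.7900^3 = +0.740421
d^2_{0,-1}(1.8216) = -0.446020 +0.740421 = +0.294401

d=0.2944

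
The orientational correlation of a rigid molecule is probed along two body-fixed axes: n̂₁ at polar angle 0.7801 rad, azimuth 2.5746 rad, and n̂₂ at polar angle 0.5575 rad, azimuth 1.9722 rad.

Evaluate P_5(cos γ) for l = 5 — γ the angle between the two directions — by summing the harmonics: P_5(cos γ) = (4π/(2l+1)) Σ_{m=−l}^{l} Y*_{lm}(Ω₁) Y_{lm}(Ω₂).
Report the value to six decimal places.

0.025513

Addition theorem: P_5(cos γ) = (4π/11) Σ_m Y*_{lm}(Ω₁) Y_{lm}(Ω₂), m = −5…5:
  term(m=-5) = -0.00152 + 0.00020j   from Y*(Ω₁)=0.07617 + 0.02412j, Y(Ω₂)=-0.01744 + 0.00813j
  term(m=-4) = -0.01853 + 0.01665j   from Y*(Ω₁)=-0.16394 - 0.19575j, Y(Ω₂)=-0.00340 - 0.09752j
  term(m=-3) = -0.02808 + 0.11657j   from Y*(Ω₁)=0.05544 + 0.42342j, Y(Ω₂)=0.26213 + 0.10064j
  term(m=-2) = 0.05139 + 0.13409j   from Y*(Ω₁)=0.13007 - 0.27859j, Y(Ω₂)=-0.32447 + 0.33597j
  term(m=-1) = -0.04050 - 0.02785j   from Y*(Ω₁)=0.13536 - 0.08619j, Y(Ω₂)=-0.11969 - 0.28199j
  term(m=+0) = 0.09684 + 0.00000j   from Y*(Ω₁)=-0.35625 + 0.00000j, Y(Ω₂)=-0.27182 + 0.00000j
  term(m=+1) = -0.04050 + 0.02785j   from Y*(Ω₁)=-0.13536 - 0.08619j, Y(Ω₂)=0.11969 - 0.28199j
  term(m=+2) = 0.05139 - 0.13409j   from Y*(Ω₁)=0.13007 + 0.27859j, Y(Ω₂)=-0.32447 - 0.33597j
  term(m=+3) = -0.02808 - 0.11657j   from Y*(Ω₁)=-0.05544 + 0.42342j, Y(Ω₂)=-0.26213 + 0.10064j
  term(m=+4) = -0.01853 - 0.01665j   from Y*(Ω₁)=-0.16394 + 0.19575j, Y(Ω₂)=-0.00340 + 0.09752j
  term(m=+5) = -0.00152 - 0.00020j   from Y*(Ω₁)=-0.07617 + 0.02412j, Y(Ω₂)=0.01744 + 0.00813j
Accumulated sum 0.02233 - 0.00000j; after 4π/(2l+1) scaling, 0.02551 - 0.00000j ⇒ P_5 = 0.025513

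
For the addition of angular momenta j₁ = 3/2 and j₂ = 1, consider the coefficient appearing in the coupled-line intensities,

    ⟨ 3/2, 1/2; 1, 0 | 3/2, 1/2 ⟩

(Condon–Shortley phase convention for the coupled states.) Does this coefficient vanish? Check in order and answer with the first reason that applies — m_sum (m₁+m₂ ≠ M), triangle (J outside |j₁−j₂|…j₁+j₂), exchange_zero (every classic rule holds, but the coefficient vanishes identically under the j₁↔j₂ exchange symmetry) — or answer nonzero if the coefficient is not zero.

m-sum: m₁+m₂ = 1/2+0 = 1/2, M = 1/2  ✓
triangle: |j₁−j₂| = 1/2 ≤ J = 3/2 ≤ j₁+j₂ = 5/2  ✓
exchange: j₁≠j₂ or m₁≠m₂ — the exchange symmetry imposes no constraint here
value check: CG = +√(1/15) = +0.258199 ≠ 0

nonzero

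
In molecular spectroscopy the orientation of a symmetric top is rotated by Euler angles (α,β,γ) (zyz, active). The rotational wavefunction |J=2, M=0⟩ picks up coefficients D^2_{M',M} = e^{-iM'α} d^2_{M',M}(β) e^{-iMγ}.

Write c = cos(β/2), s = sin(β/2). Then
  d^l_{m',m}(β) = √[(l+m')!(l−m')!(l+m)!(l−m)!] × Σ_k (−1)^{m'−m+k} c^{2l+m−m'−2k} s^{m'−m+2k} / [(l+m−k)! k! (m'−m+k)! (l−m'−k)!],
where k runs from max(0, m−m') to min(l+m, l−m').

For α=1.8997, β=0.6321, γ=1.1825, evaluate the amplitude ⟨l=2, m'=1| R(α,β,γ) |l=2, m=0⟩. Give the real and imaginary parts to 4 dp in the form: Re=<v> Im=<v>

First d^2_{1,0}(β=0.6321), then the phase factors e^{-i(1)α} and e^{-i(0)γ}:
With c≡cos(β/2)=0.950471 and s≡sin(β/2)=0.310815, N=[6·1·2·2]^{1/2}=4.898979
k: max(0,(0)−(1))=0 … min(2+(0),2−(1))=1
  k=0: (−1)^1·4.8990/(2)·0.9505^3·0.3108^1 = -0.653722
  k=1: (−1)^2·4.8990/(2)·0.9505^1·0.3108^3 = +0.069907
d^2_{1,0}(0.6321) = -0.653722 +0.069907 = -0.583815
Phases: e^{-i·(1)·1.8997}=-0.323006-0.946397i, e^{-i·(0)·1.1825}=+1.000000+0.000000i ⇒ D=+0.188576+0.552521i

Re=0.1886 Im=0.5525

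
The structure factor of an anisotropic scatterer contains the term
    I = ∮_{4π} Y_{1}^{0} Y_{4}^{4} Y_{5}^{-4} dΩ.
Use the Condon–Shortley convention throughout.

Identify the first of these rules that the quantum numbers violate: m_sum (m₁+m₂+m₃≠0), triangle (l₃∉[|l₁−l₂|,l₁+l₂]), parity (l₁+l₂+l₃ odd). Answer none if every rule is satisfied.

Σmᵢ = 0  ✓
l₃∈[|l₁−l₂|,l₁+l₂]=[3,5], have l₃=5  ✓
Σlᵢ = 10 ⇒ even  ✓

none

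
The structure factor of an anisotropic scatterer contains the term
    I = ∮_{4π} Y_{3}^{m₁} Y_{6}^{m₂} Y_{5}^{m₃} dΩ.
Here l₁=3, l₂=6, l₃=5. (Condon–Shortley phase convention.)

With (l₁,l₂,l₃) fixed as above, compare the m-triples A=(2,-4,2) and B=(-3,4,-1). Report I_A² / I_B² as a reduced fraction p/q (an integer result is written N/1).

Shared (l₁,l₂,l₃)=(3,6,5): N and (l;000)² cancel in I_A²/I_B².
A: Δ = 4!·2!·8!/15! = 1/675675; Racah Σ t=0..1: t=0:+1/34560 t=1:−1/60480 = 1/80640; ⇒ 3j(3 6 5; 2 -4 2)² = 6/1001, sgn -1
B: Δ = 4!·2!·8!/15! = 1/675675; Racah Σ t=4..4: t=4:+1/69120 = 1/69120; ⇒ 3j(3 6 5; -3 4 -1)² = 4/143, sgn +1
I_A²/I_B² = (6/1001)/(4/143) = 3/14

3/14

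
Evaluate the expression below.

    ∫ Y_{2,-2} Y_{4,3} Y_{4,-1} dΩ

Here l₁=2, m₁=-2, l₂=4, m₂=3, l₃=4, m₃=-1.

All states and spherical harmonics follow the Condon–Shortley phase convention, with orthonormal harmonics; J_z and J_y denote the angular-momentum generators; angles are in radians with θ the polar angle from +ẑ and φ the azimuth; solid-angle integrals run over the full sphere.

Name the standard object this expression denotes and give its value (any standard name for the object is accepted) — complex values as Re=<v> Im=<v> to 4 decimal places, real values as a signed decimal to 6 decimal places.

This is a Gaunt coefficient — the integral of a triple product of spherical harmonics over the sphere.
m-sum 0 ✓  L=10 even ✓  2≤4≤6 ✓
Π(2lᵢ+1) = 5×9×9 = 405
triangle coeff Δ(2,4,4) = 1/13860
Σ_t [0,2]: t=0:+1/192 t=1:−1/36 t=2:+1/192 = -5/288
(3j)²=20/693 [(2 4 4; 0 0 0)], sign=-1
Σ_t [2,2]: t=2:+1/480 = 1/480
(3j)²=3/110 [(2 4 4; -2 3 -1)], sign=-1
⇒ 4πI² = 270/847
I = (+1)√(270/847/(4π)) = 0.15927046

Gaunt coefficient, +0.159270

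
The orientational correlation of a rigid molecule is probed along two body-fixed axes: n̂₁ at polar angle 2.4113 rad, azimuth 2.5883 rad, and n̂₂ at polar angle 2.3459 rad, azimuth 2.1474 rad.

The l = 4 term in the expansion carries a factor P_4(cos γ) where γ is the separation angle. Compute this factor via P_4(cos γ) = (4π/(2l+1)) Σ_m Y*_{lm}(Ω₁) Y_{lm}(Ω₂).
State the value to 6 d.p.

0.572240

Addition theorem: P_4(cos γ) = (4π/9) Σ_m Y*_{lm}(Ω₁) Y_{lm}(Ω₂), m = −4…4:
  m=-4: Y*=-0.05250 - 0.07017j  Y=-0.07733 - 0.08544j  product -0.00194 + 0.00991j
  m=-3: Y*=-0.02463 - 0.27571j  Y=-0.31526 + 0.05056j  product 0.02170 + 0.08568j
  m=-2: Y*=0.19228 - 0.38402j  Y=-0.16809 + 0.37885j  product 0.11316 + 0.13739j
  m=-1: Y*=0.17702 - 0.10933j  Y=0.05518 + 0.08484j  product 0.01904 + 0.00899j
  m=+0: Y*=-0.30352 + 0.00000j  Y=-0.34886 + 0.00000j  product 0.10588 + 0.00000j
  m=+1: Y*=-0.17702 - 0.10933j  Y=-0.05518 + 0.08484j  product 0.01904 - 0.00899j
  m=+2: Y*=0.19228 + 0.38402j  Y=-0.16809 - 0.37885j  product 0.11316 - 0.13739j
  m=+3: Y*=0.02463 - 0.27571j  Y=0.31526 + 0.05056j  product 0.02170 - 0.08568j
  m=+4: Y*=-0.05250 + 0.07017j  Y=-0.07733 + 0.08544j  product -0.00194 - 0.00991j
Accumulated sum 0.40984 + 0.00000j; after 4π/(2l+1) scaling, 0.57224 + 0.00000j ⇒ P_4 = 0.572240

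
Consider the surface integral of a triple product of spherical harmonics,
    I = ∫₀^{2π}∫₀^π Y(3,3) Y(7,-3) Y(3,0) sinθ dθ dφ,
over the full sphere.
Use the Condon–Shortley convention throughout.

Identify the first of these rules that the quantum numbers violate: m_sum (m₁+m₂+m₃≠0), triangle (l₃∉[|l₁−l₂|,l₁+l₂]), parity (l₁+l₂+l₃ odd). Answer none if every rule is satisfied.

triangle

m₁+m₂+m₃ = 3 − 3 + 0 = 0  ✓
triangle: need |l₁−l₂| ≤ l₃ ≤ l₁+l₂ = [4,10]; l₃=3 is outside  ✗
parity: l₁+l₂+l₃ = 13 is odd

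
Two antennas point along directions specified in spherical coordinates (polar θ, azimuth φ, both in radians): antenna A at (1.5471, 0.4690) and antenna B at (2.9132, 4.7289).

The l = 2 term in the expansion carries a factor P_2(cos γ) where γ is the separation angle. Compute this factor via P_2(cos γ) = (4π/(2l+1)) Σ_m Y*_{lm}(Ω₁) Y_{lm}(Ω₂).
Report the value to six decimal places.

Expand P_2 via completeness: Σ_{m} conj(Y_{2,m}) at Ω₁ times Y_{2,m} at Ω₂ —
  m=-2: Y*=(0.228315, 0.311308)  Y=(-0.019791, 0.000654)  product (-0.004722, -0.006012)
  m=-1: Y*=(0.016324, 0.008271)  Y=(-0.002813, -0.170349)  product (0.001363, -0.002804)
  m=+0: Y*=(-0.314860, -0.000000)  Y=(0.582280, 0.000000)  product (-0.183337, -0.000000)
  m=+1: Y*=(-0.016324, 0.008271)  Y=(0.002813, -0.170349)  product (0.001363, 0.002804)
  m=+2: Y*=(0.228315, -0.311308)  Y=(-0.019791, -0.000654)  product (-0.004722, 0.006012)
Accumulated sum (-0.190055, 0.000000); after 4π/(2l+1) scaling, (-0.477659, 0.000000) ⇒ P_2 = -0.477659

-0.477659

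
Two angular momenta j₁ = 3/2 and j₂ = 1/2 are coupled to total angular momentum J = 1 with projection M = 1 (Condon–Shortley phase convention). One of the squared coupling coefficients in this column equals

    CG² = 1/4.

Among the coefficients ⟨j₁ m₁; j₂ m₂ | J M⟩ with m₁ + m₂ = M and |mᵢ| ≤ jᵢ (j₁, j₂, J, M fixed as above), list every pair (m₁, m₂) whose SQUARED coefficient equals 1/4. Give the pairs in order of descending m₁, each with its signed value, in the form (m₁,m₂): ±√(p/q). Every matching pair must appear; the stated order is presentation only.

Admissible pairs with m₁+m₂ = M = 1: (1/2,1/2), (3/2,-1/2)
  (m₁,m₂)=(3/2,-1/2): CG² = 3/4, CG = +√(3/4)
  (m₁,m₂)=(1/2,1/2): CG² = 1/4, CG = −√(1/4)   ← matches the target
Pairs with CG² = 1/4: (1/2,1/2): −√(1/4)

(1/2,1/2): −√(1/4)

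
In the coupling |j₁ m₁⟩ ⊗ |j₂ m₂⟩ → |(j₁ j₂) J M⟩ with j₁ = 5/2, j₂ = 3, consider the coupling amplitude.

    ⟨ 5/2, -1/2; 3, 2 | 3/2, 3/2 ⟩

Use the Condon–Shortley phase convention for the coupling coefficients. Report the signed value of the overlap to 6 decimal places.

triangle: 4!·1!·2!/8! = 48/40320
(j±m)!: 2!·3!·5!·1!·3!·0! = 8640
prefactor² = (2J+1)·Δ·N² = 288/7
  k=3: −1/(3!·1!·0!·2!·1!·0!) = -1/12
Σ = -1/12  ⇒  CG² = 288/7·(-1/12)² = 2/7
CG = −√(2/7) = -0.534522

-0.534522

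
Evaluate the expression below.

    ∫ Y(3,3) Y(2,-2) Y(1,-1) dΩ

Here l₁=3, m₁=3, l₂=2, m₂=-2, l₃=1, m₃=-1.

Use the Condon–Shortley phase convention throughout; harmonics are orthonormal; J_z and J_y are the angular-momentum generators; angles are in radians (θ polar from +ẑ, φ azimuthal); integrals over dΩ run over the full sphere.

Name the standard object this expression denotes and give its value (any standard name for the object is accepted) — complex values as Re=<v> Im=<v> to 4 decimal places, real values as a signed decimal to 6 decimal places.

This is a Gaunt coefficient — the integral of a triple product of spherical harmonics over the sphere.
Rules hold: Σm=0, L=6 even, 1≤1≤5.
N = 7·5·3 = 105
Δ = 4!·2!·0!/7! = 1/105
Racah Σ t=2..2: t=2:+1/4 = 1/4
⇒ 3j(3 2 1; 0 0 0)² = 3/35, sgn -1
Racah Σ t=0..0: t=0:+1/48 = 1/48
⇒ 3j(3 2 1; 3 -2 -1)² = 1/7, sgn +1
4πI² = N·(3j₀)²·(3jₘ)² = 9/7
I = -1·√(1.28571/4π) = -0.31986543

Gaunt coefficient, -0.319865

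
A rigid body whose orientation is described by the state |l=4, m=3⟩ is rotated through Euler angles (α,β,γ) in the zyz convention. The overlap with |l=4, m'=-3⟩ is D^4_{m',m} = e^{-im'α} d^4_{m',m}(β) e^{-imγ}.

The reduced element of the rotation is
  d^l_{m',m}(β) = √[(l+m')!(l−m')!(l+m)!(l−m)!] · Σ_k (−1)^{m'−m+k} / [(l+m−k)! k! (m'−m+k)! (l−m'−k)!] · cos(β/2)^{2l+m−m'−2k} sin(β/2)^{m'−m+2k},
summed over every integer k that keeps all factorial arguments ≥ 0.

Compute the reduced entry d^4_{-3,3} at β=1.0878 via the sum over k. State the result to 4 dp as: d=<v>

d^4_{-3,3}(β=1.0878) via the finite sum:
Half-angle: c=0.855697, s=0.517477. N=√(1·5040·5040·1)=5040.000000
k∈{6,7} keeps every argument non-negative
  k=6: (−1)^0·5040.0000/(720)·0.8557^2·0.5175^6 = +0.098420
  k=7: (−1)^1·5040.0000/(5040)·0.8557^0·0.5175^8 = -0.005142
d^4_{-3,3}(1.0878) = +0.098420 -0.005142 = +0.093278

d=0.0933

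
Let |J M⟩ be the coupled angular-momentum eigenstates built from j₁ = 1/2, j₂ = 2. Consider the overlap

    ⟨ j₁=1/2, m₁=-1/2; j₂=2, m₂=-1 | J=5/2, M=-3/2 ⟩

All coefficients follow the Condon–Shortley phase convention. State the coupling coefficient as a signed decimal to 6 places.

+0.894427

triangle: 0!×1!×4!/6! = 24/720
(j±m)!: 0!×1!×1!×3!×1!×4! = 144
prefactor² = (2J+1)×Δ×N² = 144/5
  k=0: +1/(0!×0!×1!×1!×0!×3!) = 1/6
Σ = 1/6  ⇒  CG² = 144/5×(1/6)² = 4/5
CG = +√(4/5) = +0.894427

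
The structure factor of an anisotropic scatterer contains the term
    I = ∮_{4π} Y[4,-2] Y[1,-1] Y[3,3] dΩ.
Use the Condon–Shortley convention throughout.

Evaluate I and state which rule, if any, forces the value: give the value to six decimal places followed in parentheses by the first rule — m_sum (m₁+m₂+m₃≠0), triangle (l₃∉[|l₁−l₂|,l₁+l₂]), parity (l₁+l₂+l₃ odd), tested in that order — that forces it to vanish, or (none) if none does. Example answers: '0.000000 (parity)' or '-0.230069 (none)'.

0.061558 (none)

Checks pass: Σm=0; 8 even; l₃=3∈[3,5].
(2·4+1)(2·1+1)(2·3+1) = 189
Δ: 2! 6! 0! / 9! → 1/252
sum: t=1:−1/36 = -1/36
3j²(4 1 3; 0 0 0) = Δ·Π!·Σ² = 4/63  (sign +1)
sum: t=0:+1/1440 = 1/1440
3j²(4 1 3; -2 -1 3) = Δ·Π!·Σ² = 1/252  (sign +1)
combine: 4πI² = 189·4/63·1/252 = 1/21
take √, sign +1: I = 0.06155813
No selection rule forces the value: the integral is nonzero (none).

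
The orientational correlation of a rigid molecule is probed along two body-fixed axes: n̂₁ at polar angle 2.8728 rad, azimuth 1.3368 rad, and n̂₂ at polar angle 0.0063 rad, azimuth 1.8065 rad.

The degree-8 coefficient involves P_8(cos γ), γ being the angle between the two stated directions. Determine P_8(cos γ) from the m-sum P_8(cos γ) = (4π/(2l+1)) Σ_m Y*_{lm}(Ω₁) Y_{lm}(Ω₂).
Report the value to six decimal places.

0.037547

Addition theorem: P_8(cos γ) = (4π/17) Σ_m Y*_{lm}(Ω₁) Y_{lm}(Ω₂), m = −8…8:
  m=-8: (-0.000004, -0.000012) × (-0.000000, -0.000000) = (-0.000000, 0.000000)  (running Σ = (-0.000000, 0.000000))
  m=-7: (0.000185, -0.000012) × (0.000000, -0.000000) = (0.000000, -0.000000)  (running Σ = (0.000000, -0.000000))
  m=-6: (-0.000284, 0.001685) × (-0.000000, 0.000000) = (-0.000000, -0.000000)  (running Σ = (-0.000000, -0.000000))
  m=-5: (-0.010433, -0.004421) × (-0.000000, -0.000000) = (0.000000, 0.000000)  (running Σ = (0.000000, 0.000000))
  m=-4: (0.032918, -0.044694) × (0.000000, -0.000000) = (-0.000000, -0.000000)  (running Σ = (-0.000000, -0.000000))
  m=-3: (0.127579, 0.150857) × (0.000002, 0.000003) = (-0.000000, 0.000001)  (running Σ = (-0.000000, 0.000001))
  m=-2: (-0.425528, 0.215080) × (-0.000365, 0.000186) = (0.000115, -0.000158)  (running Σ = (0.000115, -0.000157))
  m=-1: (-0.147396, -0.618367) × (-0.007257, -0.030218) = (-0.017616, 0.008942)  (running Σ = (-0.017501, 0.008785))
  m=0: (0.073817, -0.000000) × (1.162276, 0.000000) = (0.085796, 0.000000)  (running Σ = (0.068295, 0.008785))
  m=1: (0.147396, -0.618367) × (0.007257, -0.030218) = (-0.017616, -0.008942)  (running Σ = (0.050679, -0.000157))
  m=2: (-0.425528, -0.215080) × (-0.000365, -0.000186) = (0.000115, 0.000158)  (running Σ = (0.050794, 0.000001))
  m=3: (-0.127579, 0.150857) × (-0.000002, 0.000003) = (-0.000000, -0.000001)  (running Σ = (0.050794, -0.000000))
  m=4: (0.032918, 0.044694) × (0.000000, 0.000000) = (-0.000000, 0.000000)  (running Σ = (0.050794, 0.000000))
  m=5: (0.010433, -0.004421) × (0.000000, -0.000000) = (0.000000, -0.000000)  (running Σ = (0.050794, -0.000000))
  m=6: (-0.000284, -0.001685) × (-0.000000, -0.000000) = (-0.000000, 0.000000)  (running Σ = (0.050794, -0.000000))
  m=7: (-0.000185, -0.000012) × (-0.000000, -0.000000) = (0.000000, 0.000000)  (running Σ = (0.050794, -0.000000))
  m=8: (-0.000004, 0.000012) × (-0.000000, 0.000000) = (-0.000000, -0.000000)  (running Σ = (0.050794, -0.000000))
Σ over m = (0.050794, -0.000000); ×(4π/17) → (0.037547, -0.000000). Real part: 0.037547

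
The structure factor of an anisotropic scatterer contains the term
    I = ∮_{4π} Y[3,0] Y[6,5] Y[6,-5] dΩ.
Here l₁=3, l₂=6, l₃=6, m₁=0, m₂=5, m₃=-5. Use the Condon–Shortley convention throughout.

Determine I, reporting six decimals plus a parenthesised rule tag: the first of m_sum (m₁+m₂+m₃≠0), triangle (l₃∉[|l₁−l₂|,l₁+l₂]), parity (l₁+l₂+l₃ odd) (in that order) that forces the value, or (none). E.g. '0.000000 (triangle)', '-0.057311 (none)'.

l₁+l₂+l₃=15 is odd: 3j(l;000)=0 ⇒ I=0

0.000000 (parity)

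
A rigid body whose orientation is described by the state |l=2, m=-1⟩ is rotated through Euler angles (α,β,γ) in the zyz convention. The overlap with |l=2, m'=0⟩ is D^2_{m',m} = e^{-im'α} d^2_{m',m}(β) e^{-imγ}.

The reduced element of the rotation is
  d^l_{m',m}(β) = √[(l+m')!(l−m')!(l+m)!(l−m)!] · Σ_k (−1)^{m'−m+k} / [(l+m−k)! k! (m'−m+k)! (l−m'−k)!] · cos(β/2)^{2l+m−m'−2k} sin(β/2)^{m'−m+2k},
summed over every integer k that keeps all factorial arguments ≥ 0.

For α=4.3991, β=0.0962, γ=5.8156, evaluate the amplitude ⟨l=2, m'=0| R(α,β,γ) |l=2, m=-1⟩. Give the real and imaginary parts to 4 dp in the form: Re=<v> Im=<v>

Re=-0.1045 Im=0.0528

First d^2_{0,-1}(β=0.0962), then the phase factors e^{-i(0)α} and e^{-i(-1)γ}:
With c≡cos(β/2)=0.998843 and s≡sin(β/2)=0.048081, N=[2·2·1·6]^{1/2}=4.898979
The bounds max(0,m−m')=0 and min(l+m,l−m')=1 give 2 terms
  k=0: (−1)^1·4.8990/(2)·0.9988^3·0.0481^1 = -0.117367
  k=1: (−1)^2·4.8990/(2)·0.9988^1·0.0481^3 = +0.000272
d^2_{0,-1}(0.0962) = -0.117367 +0.000272 = -0.117095
Phases: e^{-i·(0)·4.3991}=+1.000000+0.000000i, e^{-i·(-1)·5.8156}=+0.892659-0.450732i ⇒ D=-0.104526+0.052778i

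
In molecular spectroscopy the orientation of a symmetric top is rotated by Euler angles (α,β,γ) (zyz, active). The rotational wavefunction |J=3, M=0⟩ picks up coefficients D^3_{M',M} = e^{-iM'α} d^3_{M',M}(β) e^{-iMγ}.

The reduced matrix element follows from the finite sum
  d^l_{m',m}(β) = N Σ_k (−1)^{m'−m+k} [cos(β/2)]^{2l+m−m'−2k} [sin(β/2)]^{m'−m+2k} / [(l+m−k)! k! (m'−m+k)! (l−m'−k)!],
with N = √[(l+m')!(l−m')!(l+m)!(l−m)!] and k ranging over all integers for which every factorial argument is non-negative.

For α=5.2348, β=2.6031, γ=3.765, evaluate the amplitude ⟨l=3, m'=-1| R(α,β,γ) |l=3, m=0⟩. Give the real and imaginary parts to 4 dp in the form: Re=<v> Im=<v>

Re=0.2975 Im=-0.5167

D^3_{-1,0}(5.2348,2.6031,3.7650) = e^{-i·-1·5.2348}·d^3_{-1,0}(2.6031)·e^{-i·0·3.7650}. Compute d first:
c=cos(2.603100/2)=0.266005, s=sin(2.603100/2)=0.963972; N=√[2·24·6·6]=41.569219
k∈{1,2,3} keeps every argument non-negative
  k=1: (−1)^0·41.5692/(12)·0.2660^5·0.9640^1 = +0.004447
  k=2: (−1)^1·41.5692/(4)·0.2660^3·0.9640^3 = -0.175216
  k=3: (−1)^2·41.5692/(12)·0.2660^1·0.9640^5 = +0.767011
d^3_{-1,0}(2.6031) = +0.004447 -0.175216 +0.767011 = +0.596242
Phases: e^{-i·(-1)·5.2348}=+0.498971-0.866619i, e^{-i·(0)·3.7650}=+1.000000+0.000000i ⇒ D=+0.297508-0.516715i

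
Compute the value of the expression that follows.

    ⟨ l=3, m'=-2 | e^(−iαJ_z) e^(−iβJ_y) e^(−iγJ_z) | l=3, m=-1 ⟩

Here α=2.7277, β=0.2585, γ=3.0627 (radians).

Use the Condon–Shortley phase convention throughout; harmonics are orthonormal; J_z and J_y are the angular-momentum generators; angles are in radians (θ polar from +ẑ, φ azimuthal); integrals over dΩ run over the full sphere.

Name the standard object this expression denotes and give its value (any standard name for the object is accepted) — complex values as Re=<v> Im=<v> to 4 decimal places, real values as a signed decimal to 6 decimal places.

Wigner D-matrix element, Re=-0.2328 Im=0.2974

This is a Wigner D-matrix element — the rotation-matrix element ⟨l m'| R(α,β,γ) |l m⟩ in the angular-momentum basis.
D^3_{-2,-1}(2.7277,0.2585,3.0627) = e^{-i·-2·2.7277}·d^3_{-2,-1}(0.2585)·e^{-i·-1·3.0627}. Compute d first:
c=cos(0.258500/2)=0.991659, s=sin(0.258500/2)=0.128890; N=√[1·120·2·24]=75.894664
k∈{1,2} keeps every argument non-negative
  k=1: (−1)^0·75.8947/(24)·0.9917^5·0.1289^1 = +0.390870
  k=2: (−1)^1·75.8947/(12)·0.9917^3·0.1289^3 = -0.013206
d^3_{-2,-1}(0.2585) = +0.390870 -0.013206 = +0.377664
Attach z-rotation phases: D = e^{-i(-2)(2.7277)}·(+0.377664)·e^{-i(-1)(3.0627)} = -0.232779+0.297395i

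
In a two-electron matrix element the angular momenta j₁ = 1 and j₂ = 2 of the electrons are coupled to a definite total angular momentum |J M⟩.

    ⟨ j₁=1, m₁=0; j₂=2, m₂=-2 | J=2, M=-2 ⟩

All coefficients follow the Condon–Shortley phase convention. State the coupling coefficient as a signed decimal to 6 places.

√[5·1!1!3!/6! · 1!1!0!4!0!4!] = √(24)
  +(−1)^0/∏(0,1,1,0,0,3)! = 1/6  (running 1/6)
⟨..|..⟩ = √(24)·(1/6) = +0.816497

+√(2/3) = +0.816497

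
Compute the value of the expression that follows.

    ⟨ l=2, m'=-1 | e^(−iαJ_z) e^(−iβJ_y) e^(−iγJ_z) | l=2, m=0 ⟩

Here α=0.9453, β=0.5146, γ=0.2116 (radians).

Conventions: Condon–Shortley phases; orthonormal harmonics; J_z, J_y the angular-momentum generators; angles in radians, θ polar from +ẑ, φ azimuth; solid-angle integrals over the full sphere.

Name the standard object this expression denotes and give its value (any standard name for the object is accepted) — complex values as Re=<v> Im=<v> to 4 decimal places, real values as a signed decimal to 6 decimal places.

This is a Wigner D-matrix element — the rotation-matrix element ⟨l m'| R(α,β,γ) |l m⟩ in the angular-momentum basis.
D^2_{-1,0}(0.9453,0.5146,0.2116) = e^{-i·-1·0.9453}·d^2_{-1,0}(0.5146)·e^{-i·0·0.2116}. Compute d first:
With c≡cos(β/2)=0.967081 and s≡sin(β/2)=0.254470, N=[1·6·2·2]^{1/2}=4.898979
Admissible k: 1..2 (factorial args all ≥0)
  k=1: (−1)^0·4.8990/(2)·0.9671^3·0.2545^1 = +0.563769
  k=2: (−1)^1·4.8990/(2)·0.9671^1·0.2545^3 = -0.039035
d^2_{-1,0}(0.5146) = +0.563769 -0.039035 = +0.524734
Phases: e^{-i·(-1)·0.9453}=+0.585500+0.810673i, e^{-i·(0)·0.2116}=+1.000000+0.000000i ⇒ D=+0.307232+0.425387i

Wigner D-matrix element, Re=0.3072 Im=0.4254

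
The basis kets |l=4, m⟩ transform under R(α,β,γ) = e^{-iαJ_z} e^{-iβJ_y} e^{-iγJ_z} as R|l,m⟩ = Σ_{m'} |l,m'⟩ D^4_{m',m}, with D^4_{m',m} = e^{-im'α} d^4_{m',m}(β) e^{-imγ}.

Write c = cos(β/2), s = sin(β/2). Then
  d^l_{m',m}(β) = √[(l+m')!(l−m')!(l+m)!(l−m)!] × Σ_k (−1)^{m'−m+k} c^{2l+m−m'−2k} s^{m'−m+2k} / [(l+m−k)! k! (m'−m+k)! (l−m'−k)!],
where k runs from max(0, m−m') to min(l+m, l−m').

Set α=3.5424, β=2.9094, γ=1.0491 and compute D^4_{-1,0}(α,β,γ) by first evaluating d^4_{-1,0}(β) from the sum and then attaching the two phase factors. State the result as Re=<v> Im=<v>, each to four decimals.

Re=0.4183 Im=0.1773

First d^4_{-1,0}(β=2.9094), then the phase factors e^{-i(-1)α} and e^{-i(0)γ}:
Half-angle: c=0.115836, s=0.993268. N=√(6·120·24·24)=643.987578
k: max(0,(0)−(-1))=1 … min(4+(0),4−(-1))=4
  k=1: (−1)^0·643.9876/(144)·0.1158^7·0.9933^1 = +0.000001
  k=2: (−1)^1·643.9876/(24)·0.1158^5·0.9933^3 = -0.000548
  k=3: (−1)^2·643.9876/(24)·0.1158^3·0.9933^5 = +0.040321
  k=4: (−1)^3·643.9876/(144)·0.1158^1·0.9933^7 = -0.494110
d^4_{-1,0}(2.9094) = +0.000001 -0.000548 +0.040321 -0.494110 = -0.454337
Phases: e^{-i·(-1)·3.5424}=-0.920746-0.390162i, e^{-i·(0)·1.0491}=+1.000000+0.000000i ⇒ D=+0.418329+0.177265i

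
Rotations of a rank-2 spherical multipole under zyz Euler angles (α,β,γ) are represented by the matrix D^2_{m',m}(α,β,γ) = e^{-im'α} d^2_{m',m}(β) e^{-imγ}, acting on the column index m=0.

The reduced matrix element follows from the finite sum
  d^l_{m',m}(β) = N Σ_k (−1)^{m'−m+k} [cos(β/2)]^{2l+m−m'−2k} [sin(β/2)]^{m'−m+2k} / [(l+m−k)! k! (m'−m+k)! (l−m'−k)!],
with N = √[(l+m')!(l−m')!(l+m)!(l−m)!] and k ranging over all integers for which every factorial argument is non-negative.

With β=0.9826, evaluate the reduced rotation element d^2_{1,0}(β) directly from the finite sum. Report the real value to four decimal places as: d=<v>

d=-0.5654

d^2_{1,0}(β=0.9826) via the finite sum:
Half-angle: c=0.881720, s=0.471773. N=√(6·1·2·2)=4.898979
k∈{0,1} keeps every argument non-negative
  k=0: (−1)^1·4.8990/(2)·0.8817^3·0.4718^1 = -0.792138
  k=1: (−1)^2·4.8990/(2)·0.8817^1·0.4718^3 = +0.226780
d^2_{1,0}(0.9826) = -0.792138 +0.226780 = -0.565358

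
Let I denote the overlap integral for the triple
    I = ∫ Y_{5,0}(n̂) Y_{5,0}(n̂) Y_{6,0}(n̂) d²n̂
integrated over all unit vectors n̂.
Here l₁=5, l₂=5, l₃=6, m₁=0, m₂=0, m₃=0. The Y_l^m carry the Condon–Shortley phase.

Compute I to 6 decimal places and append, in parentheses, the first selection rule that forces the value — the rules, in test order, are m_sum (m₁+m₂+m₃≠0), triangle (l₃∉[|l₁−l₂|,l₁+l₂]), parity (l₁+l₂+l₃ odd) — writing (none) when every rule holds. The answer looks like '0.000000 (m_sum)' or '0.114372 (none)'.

m-sum 0 ✓  L=16 even ✓  0≤6≤10 ✓
Π(2lᵢ+1) = 11×11×13 = 1573
triangle coeff Δ(5,5,6) = 1/28588560
Σ_t [0,4]: t=0:+1/345600 t=1:−1/13824 t=2:+1/5184 t=3:−1/13824 t=4:+1/345600 = 7/129600
(3j)²=80/7293 [(5 5 6; 0 0 0)], sign=+1
(m-triple is (0,0,0) — same symbol as above.)
⇒ 4πI² = 6400/33813
I = (+1)√(6400/33813/(4π)) = 0.12272787
No selection rule forces the value: the integral is nonzero (none).

0.122728 (none)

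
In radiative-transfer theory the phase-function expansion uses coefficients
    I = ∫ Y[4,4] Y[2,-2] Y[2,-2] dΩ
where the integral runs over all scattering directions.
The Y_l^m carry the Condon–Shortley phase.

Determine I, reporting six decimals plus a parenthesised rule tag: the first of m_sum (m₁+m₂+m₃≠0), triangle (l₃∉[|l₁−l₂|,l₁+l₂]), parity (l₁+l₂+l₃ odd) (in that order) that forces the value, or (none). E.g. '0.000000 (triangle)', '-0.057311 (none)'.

Checks pass: Σm=0; 8 even; l₃=2∈[2,6].
(2·4+1)(2·2+1)(2·2+1) = 225
Δ: 4! 4! 0! / 9! → 1/630
sum: t=2:+1/16 = 1/16
3j²(4 2 2; 0 0 0) = Δ·Π!·Σ² = 2/35  (sign +1)
sum: t=0:+1/576 = 1/576
3j²(4 2 2; 4 -2 -2) = Δ·Π!·Σ² = 1/9  (sign +1)
combine: 4πI² = 225·2/35·1/9 = 10/7
take √, sign +1: I = 0.33716777
No selection rule forces the value: the integral is nonzero (none).

0.337168 (none)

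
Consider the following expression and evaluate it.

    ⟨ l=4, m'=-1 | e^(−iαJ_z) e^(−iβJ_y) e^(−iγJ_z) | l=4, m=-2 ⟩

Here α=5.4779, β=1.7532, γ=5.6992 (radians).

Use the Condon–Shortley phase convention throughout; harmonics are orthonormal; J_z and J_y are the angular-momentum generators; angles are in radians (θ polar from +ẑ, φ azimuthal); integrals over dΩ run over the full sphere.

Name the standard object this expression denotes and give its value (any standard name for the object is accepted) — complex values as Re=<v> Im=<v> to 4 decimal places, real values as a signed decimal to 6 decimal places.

Wigner D-matrix element, Re=0.0407 Im=0.0956

This is a Wigner D-matrix element — the rotation-matrix element ⟨l m'| R(α,β,γ) |l m⟩ in the angular-momentum basis.
First d^4_{-1,-2}(β=1.7532), then the phase factors e^{-i(-1)α} and e^{-i(-2)γ}:
Half-angle: c=0.639768, s=0.768568. N=√(6·120·2·720)=1018.233765
k: max(0,(-2)−(-1))=0 … min(4+(-2),4−(-1))=2
  k=0: (−1)^1·1018.2338/(240)·0.6398^7·0.7686^1 = -0.143046
  k=1: (−1)^2·1018.2338/(48)·0.6398^5·0.7686^3 = +1.032205
  k=2: (−1)^3·1018.2338/(72)·0.6398^3·0.7686^5 = -0.993103
d^4_{-1,-2}(1.7532) = -0.143046 +1.032205 -0.993103 = -0.103944
D = (+0.692906-0.721028i)·(-0.103944)·(+0.392019-0.919957i) = +0.040713+0.095639i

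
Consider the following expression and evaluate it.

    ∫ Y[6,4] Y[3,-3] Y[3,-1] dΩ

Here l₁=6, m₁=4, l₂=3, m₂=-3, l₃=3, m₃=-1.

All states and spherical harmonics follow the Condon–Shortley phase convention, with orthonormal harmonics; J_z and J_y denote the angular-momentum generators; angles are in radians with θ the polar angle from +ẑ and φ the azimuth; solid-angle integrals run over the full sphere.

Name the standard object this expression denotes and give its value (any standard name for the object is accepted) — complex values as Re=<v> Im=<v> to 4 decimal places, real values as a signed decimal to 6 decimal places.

This is a Gaunt coefficient — the integral of a triple product of spherical harmonics over the sphere.
Checks pass: Σm=0; 12 even; l₃=3∈[3,9].
(2·6+1)(2·3+1)(2·3+1) = 637
Δ: 6! 6! 0! / 13! → 1/12012
sum: t=3:−1/1296 = -1/1296
3j²(6 3 3; 0 0 0) = Δ·Π!·Σ² = 100/3003  (sign +1)
sum: t=0:+1/34560 = 1/34560
3j²(6 3 3; 4 -3 -1) = Δ·Π!·Σ² = 5/286  (sign +1)
combine: 4πI² = 637·100/3003·5/286 = 1750/4719
take √, sign +1: I = 0.17178653

Gaunt coefficient, +0.171787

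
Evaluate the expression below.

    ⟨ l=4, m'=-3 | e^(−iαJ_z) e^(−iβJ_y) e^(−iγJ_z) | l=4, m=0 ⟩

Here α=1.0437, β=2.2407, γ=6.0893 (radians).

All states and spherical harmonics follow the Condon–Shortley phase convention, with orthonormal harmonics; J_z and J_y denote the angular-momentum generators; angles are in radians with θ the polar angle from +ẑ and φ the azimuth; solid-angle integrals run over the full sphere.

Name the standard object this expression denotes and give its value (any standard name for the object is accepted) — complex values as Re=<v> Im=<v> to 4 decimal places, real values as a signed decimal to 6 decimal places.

Wigner D-matrix element, Re=0.4423 Im=-0.0046

This is a Wigner D-matrix element — the rotation-matrix element ⟨l m'| R(α,β,γ) |l m⟩ in the angular-momentum basis.
D^4_{-3,0}(1.0437,2.2407,6.0893) = e^{-i·-3·1.0437}·d^4_{-3,0}(2.2407)·e^{-i·0·6.0893}. Compute d first:
With c≡cos(β/2)=0.435367 and s≡sin(β/2)=0.900253, N=[1·5040·24·24]^{1/2}=1703.830978
k∈{3,4} keeps every argument non-negative
  k=3: (−1)^0·1703.8310/(144)·0.4354^5·0.9003^3 = +0.135032
  k=4: (−1)^1·1703.8310/(144)·0.4354^3·0.9003^5 = -0.577370
d^4_{-3,0}(2.2407) = +0.135032 -0.577370 = -0.442338
Phases: e^{-i·(-3)·1.0437}=-0.999945+0.010492i, e^{-i·(0)·6.0893}=+1.000000+0.000000i ⇒ D=+0.442314-0.004641i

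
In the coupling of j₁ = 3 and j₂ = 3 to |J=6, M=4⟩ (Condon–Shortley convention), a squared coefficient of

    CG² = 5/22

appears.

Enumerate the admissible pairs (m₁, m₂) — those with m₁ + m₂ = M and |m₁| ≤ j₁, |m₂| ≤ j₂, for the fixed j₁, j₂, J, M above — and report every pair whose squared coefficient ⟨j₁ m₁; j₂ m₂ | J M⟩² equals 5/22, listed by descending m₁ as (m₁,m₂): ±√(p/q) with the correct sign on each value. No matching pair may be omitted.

(3,1): +√(5/22); (1,3): +√(5/22)

Admissible pairs with m₁+m₂ = M = 4: (1,3), (2,2), (3,1)
  (m₁,m₂)=(3,1): CG² = 5/22, CG = +√(5/22)   ← matches the target
  (m₁,m₂)=(2,2): CG² = 6/11, CG = +√(6/11)
  (m₁,m₂)=(1,3): CG² = 5/22, CG = +√(5/22)   ← matches the target
Pairs with CG² = 5/22: (3,1): +√(5/22); (1,3): +√(5/22)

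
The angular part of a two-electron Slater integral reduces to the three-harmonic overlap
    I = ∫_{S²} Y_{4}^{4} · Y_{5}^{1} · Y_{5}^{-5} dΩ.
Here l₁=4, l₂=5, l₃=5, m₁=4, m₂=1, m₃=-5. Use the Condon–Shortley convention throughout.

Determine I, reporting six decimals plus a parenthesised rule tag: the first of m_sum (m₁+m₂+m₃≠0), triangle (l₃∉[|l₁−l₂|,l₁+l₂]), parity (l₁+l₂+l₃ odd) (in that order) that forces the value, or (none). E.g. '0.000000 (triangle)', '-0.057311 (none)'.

-0.075170 (none)

Rules hold: Σm=0, L=14 even, 1≤5≤9.
N = 9·11·11 = 1089
Δ = 4!·4!·6!/15! = 1/3153150
Racah Σ t=0..4: t=0:+1/69120 t=1:−1/1728 t=2:+1/576 t=3:−1/1728 t=4:+1/69120 = 7/11520
⇒ 3j(4 5 5; 0 0 0)² = 2/143, sgn -1
Racah Σ t=0..0: t=0:+1/414720 = 1/414720
⇒ 3j(4 5 5; 4 1 -5)² = 2/429, sgn +1
4πI² = N·(3j₀)²·(3jₘ)² = 12/169
I = -1·√(0.0710059/4π) = -0.07516962
No selection rule forces the value: the integral is nonzero (none).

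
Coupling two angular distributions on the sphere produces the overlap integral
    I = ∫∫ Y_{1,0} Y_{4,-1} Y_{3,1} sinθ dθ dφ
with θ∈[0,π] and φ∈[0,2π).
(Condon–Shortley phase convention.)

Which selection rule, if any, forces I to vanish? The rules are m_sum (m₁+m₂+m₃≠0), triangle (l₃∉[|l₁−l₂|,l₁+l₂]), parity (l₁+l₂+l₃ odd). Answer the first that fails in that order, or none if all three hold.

none

azimuthal sum: 0 − 1 + 1 = 0  ✓
3 ≤ 3 ≤ 5 (triangle on l)  ✓
L = 1 + 4 + 3 = 8 (even)  ✓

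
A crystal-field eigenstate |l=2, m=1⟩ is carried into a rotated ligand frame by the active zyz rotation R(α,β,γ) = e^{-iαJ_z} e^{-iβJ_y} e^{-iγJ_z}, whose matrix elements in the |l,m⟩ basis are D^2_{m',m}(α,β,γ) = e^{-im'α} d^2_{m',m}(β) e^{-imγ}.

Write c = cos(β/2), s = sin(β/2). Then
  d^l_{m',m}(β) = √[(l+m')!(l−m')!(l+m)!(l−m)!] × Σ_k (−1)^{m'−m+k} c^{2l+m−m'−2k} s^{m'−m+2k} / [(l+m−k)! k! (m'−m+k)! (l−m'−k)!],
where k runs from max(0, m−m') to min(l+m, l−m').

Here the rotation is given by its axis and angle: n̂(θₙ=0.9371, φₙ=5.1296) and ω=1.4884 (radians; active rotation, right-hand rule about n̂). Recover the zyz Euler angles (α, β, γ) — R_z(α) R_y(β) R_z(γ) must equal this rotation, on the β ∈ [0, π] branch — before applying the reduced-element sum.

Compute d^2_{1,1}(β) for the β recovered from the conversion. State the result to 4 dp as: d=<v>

d=-0.1347

Axis–angle → zyz. n̂ = (sinθₙcosφₙ, sinθₙsinφₙ, cosθₙ) = (+0.326538, -0.736721, +0.592127), ω = 1.4884.
R = I cosω + sinω [n̂]ₓ + (1−cosω) n̂n̂ᵀ gives
  R = [+0.180154, -0.810887, -0.556783; +0.369351, +0.580390, -0.725760; +0.911660, -0.074899, +0.404061]
β = atan2(√(R₁₃²+R₂₃²), R₃₃) = 1.154844; α = atan2(R₂₃, R₁₃) mod 2π = 4.057988; γ = atan2(R₃₂, −R₃₁) mod 2π = 3.223566
d^2_{1,1}(β=1.1548) via the finite sum:
With c≡cos(β/2)=0.837873 and s≡sin(β/2)=0.545866, N=[6·1·6·1]^{1/2}=6.000000
k: max(0,(1)−(1))=0 … min(2+(1),2−(1))=1
  k=0: (−1)^0·6.0000/(6)·0.8379^4·0.5459^0 = +0.492847
  k=1: (−1)^1·6.0000/(2)·0.8379^2·0.5459^2 = -0.627551
d^2_{1,1}(1.1548) = +0.492847 -0.627551 = -0.134704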